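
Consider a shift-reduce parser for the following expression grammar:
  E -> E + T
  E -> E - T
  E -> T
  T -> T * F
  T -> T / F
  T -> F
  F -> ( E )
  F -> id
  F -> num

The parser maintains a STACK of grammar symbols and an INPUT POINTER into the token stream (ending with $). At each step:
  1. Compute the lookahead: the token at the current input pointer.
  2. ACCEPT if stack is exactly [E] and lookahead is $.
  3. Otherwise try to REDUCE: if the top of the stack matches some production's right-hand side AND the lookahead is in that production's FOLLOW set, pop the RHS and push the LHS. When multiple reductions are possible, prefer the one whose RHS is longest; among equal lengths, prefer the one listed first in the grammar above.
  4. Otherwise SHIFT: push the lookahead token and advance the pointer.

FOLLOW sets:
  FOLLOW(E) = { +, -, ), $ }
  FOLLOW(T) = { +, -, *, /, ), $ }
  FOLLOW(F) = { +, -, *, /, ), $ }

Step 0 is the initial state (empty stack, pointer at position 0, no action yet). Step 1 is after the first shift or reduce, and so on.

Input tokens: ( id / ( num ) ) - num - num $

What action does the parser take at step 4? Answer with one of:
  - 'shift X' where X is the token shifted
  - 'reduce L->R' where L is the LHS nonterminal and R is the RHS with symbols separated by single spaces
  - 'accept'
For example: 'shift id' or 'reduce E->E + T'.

Step 1: shift (. Stack=[(] ptr=1 lookahead=id remaining=[id / ( num ) ) - num - num $]
Step 2: shift id. Stack=[( id] ptr=2 lookahead=/ remaining=[/ ( num ) ) - num - num $]
Step 3: reduce F->id. Stack=[( F] ptr=2 lookahead=/ remaining=[/ ( num ) ) - num - num $]
Step 4: reduce T->F. Stack=[( T] ptr=2 lookahead=/ remaining=[/ ( num ) ) - num - num $]

Answer: reduce T->F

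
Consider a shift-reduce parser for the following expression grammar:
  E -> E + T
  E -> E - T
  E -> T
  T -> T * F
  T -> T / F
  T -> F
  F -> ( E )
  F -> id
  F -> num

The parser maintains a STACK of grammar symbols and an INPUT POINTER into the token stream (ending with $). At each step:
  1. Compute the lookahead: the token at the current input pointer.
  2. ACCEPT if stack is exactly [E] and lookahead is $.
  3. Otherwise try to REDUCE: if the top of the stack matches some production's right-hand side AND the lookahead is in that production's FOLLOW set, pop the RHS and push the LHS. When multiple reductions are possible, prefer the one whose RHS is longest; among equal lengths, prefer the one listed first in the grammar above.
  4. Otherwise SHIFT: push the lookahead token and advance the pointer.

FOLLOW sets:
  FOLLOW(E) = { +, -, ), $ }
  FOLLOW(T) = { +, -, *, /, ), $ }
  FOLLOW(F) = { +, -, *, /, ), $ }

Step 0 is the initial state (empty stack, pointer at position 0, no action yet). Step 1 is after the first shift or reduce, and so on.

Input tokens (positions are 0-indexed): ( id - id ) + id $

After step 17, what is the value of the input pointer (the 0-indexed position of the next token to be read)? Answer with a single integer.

Step 1: shift (. Stack=[(] ptr=1 lookahead=id remaining=[id - id ) + id $]
Step 2: shift id. Stack=[( id] ptr=2 lookahead=- remaining=[- id ) + id $]
Step 3: reduce F->id. Stack=[( F] ptr=2 lookahead=- remaining=[- id ) + id $]
Step 4: reduce T->F. Stack=[( T] ptr=2 lookahead=- remaining=[- id ) + id $]
Step 5: reduce E->T. Stack=[( E] ptr=2 lookahead=- remaining=[- id ) + id $]
Step 6: shift -. Stack=[( E -] ptr=3 lookahead=id remaining=[id ) + id $]
Step 7: shift id. Stack=[( E - id] ptr=4 lookahead=) remaining=[) + id $]
Step 8: reduce F->id. Stack=[( E - F] ptr=4 lookahead=) remaining=[) + id $]
Step 9: reduce T->F. Stack=[( E - T] ptr=4 lookahead=) remaining=[) + id $]
Step 10: reduce E->E - T. Stack=[( E] ptr=4 lookahead=) remaining=[) + id $]
Step 11: shift ). Stack=[( E )] ptr=5 lookahead=+ remaining=[+ id $]
Step 12: reduce F->( E ). Stack=[F] ptr=5 lookahead=+ remaining=[+ id $]
Step 13: reduce T->F. Stack=[T] ptr=5 lookahead=+ remaining=[+ id $]
Step 14: reduce E->T. Stack=[E] ptr=5 lookahead=+ remaining=[+ id $]
Step 15: shift +. Stack=[E +] ptr=6 lookahead=id remaining=[id $]
Step 16: shift id. Stack=[E + id] ptr=7 lookahead=$ remaining=[$]
Step 17: reduce F->id. Stack=[E + F] ptr=7 lookahead=$ remaining=[$]

Answer: 7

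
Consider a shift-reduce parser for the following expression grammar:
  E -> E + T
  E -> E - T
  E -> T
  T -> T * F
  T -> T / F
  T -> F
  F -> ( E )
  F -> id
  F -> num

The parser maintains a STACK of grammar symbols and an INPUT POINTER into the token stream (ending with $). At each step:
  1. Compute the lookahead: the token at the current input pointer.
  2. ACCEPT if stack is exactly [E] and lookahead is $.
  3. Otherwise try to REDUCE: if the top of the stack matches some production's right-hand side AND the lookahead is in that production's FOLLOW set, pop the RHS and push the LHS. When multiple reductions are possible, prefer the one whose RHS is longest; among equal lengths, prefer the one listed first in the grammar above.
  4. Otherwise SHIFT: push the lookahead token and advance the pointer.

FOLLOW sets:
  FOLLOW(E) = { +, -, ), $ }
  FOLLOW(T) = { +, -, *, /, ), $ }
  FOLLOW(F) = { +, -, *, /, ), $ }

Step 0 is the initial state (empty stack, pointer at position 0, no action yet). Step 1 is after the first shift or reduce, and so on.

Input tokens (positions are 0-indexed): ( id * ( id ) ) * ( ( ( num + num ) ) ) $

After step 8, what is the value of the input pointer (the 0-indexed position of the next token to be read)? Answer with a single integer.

Answer: 5

Derivation:
Step 1: shift (. Stack=[(] ptr=1 lookahead=id remaining=[id * ( id ) ) * ( ( ( num + num ) ) ) $]
Step 2: shift id. Stack=[( id] ptr=2 lookahead=* remaining=[* ( id ) ) * ( ( ( num + num ) ) ) $]
Step 3: reduce F->id. Stack=[( F] ptr=2 lookahead=* remaining=[* ( id ) ) * ( ( ( num + num ) ) ) $]
Step 4: reduce T->F. Stack=[( T] ptr=2 lookahead=* remaining=[* ( id ) ) * ( ( ( num + num ) ) ) $]
Step 5: shift *. Stack=[( T *] ptr=3 lookahead=( remaining=[( id ) ) * ( ( ( num + num ) ) ) $]
Step 6: shift (. Stack=[( T * (] ptr=4 lookahead=id remaining=[id ) ) * ( ( ( num + num ) ) ) $]
Step 7: shift id. Stack=[( T * ( id] ptr=5 lookahead=) remaining=[) ) * ( ( ( num + num ) ) ) $]
Step 8: reduce F->id. Stack=[( T * ( F] ptr=5 lookahead=) remaining=[) ) * ( ( ( num + num ) ) ) $]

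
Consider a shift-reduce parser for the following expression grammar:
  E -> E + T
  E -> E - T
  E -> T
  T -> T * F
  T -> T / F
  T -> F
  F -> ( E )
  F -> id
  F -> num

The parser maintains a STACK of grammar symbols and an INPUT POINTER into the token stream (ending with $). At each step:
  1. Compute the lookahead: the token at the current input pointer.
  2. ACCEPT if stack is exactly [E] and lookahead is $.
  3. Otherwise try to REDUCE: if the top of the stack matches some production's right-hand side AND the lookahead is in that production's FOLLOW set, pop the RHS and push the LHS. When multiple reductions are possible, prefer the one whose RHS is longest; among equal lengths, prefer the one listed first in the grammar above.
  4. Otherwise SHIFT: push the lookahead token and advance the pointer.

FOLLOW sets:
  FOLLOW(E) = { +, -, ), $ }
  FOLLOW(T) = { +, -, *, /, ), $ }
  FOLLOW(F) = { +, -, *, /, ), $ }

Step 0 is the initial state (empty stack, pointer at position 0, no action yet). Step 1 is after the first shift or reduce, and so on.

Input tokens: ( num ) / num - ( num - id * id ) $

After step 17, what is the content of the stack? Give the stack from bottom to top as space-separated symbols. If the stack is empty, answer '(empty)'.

Answer: E - ( F

Derivation:
Step 1: shift (. Stack=[(] ptr=1 lookahead=num remaining=[num ) / num - ( num - id * id ) $]
Step 2: shift num. Stack=[( num] ptr=2 lookahead=) remaining=[) / num - ( num - id * id ) $]
Step 3: reduce F->num. Stack=[( F] ptr=2 lookahead=) remaining=[) / num - ( num - id * id ) $]
Step 4: reduce T->F. Stack=[( T] ptr=2 lookahead=) remaining=[) / num - ( num - id * id ) $]
Step 5: reduce E->T. Stack=[( E] ptr=2 lookahead=) remaining=[) / num - ( num - id * id ) $]
Step 6: shift ). Stack=[( E )] ptr=3 lookahead=/ remaining=[/ num - ( num - id * id ) $]
Step 7: reduce F->( E ). Stack=[F] ptr=3 lookahead=/ remaining=[/ num - ( num - id * id ) $]
Step 8: reduce T->F. Stack=[T] ptr=3 lookahead=/ remaining=[/ num - ( num - id * id ) $]
Step 9: shift /. Stack=[T /] ptr=4 lookahead=num remaining=[num - ( num - id * id ) $]
Step 10: shift num. Stack=[T / num] ptr=5 lookahead=- remaining=[- ( num - id * id ) $]
Step 11: reduce F->num. Stack=[T / F] ptr=5 lookahead=- remaining=[- ( num - id * id ) $]
Step 12: reduce T->T / F. Stack=[T] ptr=5 lookahead=- remaining=[- ( num - id * id ) $]
Step 13: reduce E->T. Stack=[E] ptr=5 lookahead=- remaining=[- ( num - id * id ) $]
Step 14: shift -. Stack=[E -] ptr=6 lookahead=( remaining=[( num - id * id ) $]
Step 15: shift (. Stack=[E - (] ptr=7 lookahead=num remaining=[num - id * id ) $]
Step 16: shift num. Stack=[E - ( num] ptr=8 lookahead=- remaining=[- id * id ) $]
Step 17: reduce F->num. Stack=[E - ( F] ptr=8 lookahead=- remaining=[- id * id ) $]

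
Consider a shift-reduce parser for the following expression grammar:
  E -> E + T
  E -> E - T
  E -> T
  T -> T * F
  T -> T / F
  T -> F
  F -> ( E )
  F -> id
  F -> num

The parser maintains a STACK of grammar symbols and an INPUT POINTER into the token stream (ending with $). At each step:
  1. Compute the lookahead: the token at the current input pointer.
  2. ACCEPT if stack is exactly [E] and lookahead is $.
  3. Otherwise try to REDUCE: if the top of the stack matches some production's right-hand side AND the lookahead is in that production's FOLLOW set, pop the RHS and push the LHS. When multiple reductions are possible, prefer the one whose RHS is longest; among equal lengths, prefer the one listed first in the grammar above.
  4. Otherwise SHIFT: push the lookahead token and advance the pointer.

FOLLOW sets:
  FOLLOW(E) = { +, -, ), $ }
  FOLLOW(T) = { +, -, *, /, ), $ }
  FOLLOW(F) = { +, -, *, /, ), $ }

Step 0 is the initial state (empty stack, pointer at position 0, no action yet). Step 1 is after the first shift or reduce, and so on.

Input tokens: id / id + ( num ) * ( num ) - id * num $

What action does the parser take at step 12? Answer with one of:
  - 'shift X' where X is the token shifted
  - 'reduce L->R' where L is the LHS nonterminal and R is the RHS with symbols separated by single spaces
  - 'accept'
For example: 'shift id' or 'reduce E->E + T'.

Step 1: shift id. Stack=[id] ptr=1 lookahead=/ remaining=[/ id + ( num ) * ( num ) - id * num $]
Step 2: reduce F->id. Stack=[F] ptr=1 lookahead=/ remaining=[/ id + ( num ) * ( num ) - id * num $]
Step 3: reduce T->F. Stack=[T] ptr=1 lookahead=/ remaining=[/ id + ( num ) * ( num ) - id * num $]
Step 4: shift /. Stack=[T /] ptr=2 lookahead=id remaining=[id + ( num ) * ( num ) - id * num $]
Step 5: shift id. Stack=[T / id] ptr=3 lookahead=+ remaining=[+ ( num ) * ( num ) - id * num $]
Step 6: reduce F->id. Stack=[T / F] ptr=3 lookahead=+ remaining=[+ ( num ) * ( num ) - id * num $]
Step 7: reduce T->T / F. Stack=[T] ptr=3 lookahead=+ remaining=[+ ( num ) * ( num ) - id * num $]
Step 8: reduce E->T. Stack=[E] ptr=3 lookahead=+ remaining=[+ ( num ) * ( num ) - id * num $]
Step 9: shift +. Stack=[E +] ptr=4 lookahead=( remaining=[( num ) * ( num ) - id * num $]
Step 10: shift (. Stack=[E + (] ptr=5 lookahead=num remaining=[num ) * ( num ) - id * num $]
Step 11: shift num. Stack=[E + ( num] ptr=6 lookahead=) remaining=[) * ( num ) - id * num $]
Step 12: reduce F->num. Stack=[E + ( F] ptr=6 lookahead=) remaining=[) * ( num ) - id * num $]

Answer: reduce F->num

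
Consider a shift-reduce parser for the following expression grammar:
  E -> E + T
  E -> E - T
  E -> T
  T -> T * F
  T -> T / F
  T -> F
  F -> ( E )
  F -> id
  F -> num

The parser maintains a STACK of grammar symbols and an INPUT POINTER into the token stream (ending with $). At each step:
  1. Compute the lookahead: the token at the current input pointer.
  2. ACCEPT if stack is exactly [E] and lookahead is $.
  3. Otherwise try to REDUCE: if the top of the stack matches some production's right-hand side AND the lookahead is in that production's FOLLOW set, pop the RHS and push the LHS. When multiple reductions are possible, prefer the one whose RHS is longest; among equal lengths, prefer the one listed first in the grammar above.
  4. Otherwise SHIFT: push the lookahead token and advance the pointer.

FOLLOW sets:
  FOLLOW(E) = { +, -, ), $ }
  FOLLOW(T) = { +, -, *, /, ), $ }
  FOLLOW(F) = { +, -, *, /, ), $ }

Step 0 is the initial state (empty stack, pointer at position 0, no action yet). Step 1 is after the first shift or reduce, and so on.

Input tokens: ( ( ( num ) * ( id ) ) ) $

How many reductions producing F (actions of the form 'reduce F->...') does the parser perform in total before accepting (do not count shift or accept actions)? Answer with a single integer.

Answer: 6

Derivation:
Step 1: shift (. Stack=[(] ptr=1 lookahead=( remaining=[( ( num ) * ( id ) ) ) $]
Step 2: shift (. Stack=[( (] ptr=2 lookahead=( remaining=[( num ) * ( id ) ) ) $]
Step 3: shift (. Stack=[( ( (] ptr=3 lookahead=num remaining=[num ) * ( id ) ) ) $]
Step 4: shift num. Stack=[( ( ( num] ptr=4 lookahead=) remaining=[) * ( id ) ) ) $]
Step 5: reduce F->num. Stack=[( ( ( F] ptr=4 lookahead=) remaining=[) * ( id ) ) ) $]
Step 6: reduce T->F. Stack=[( ( ( T] ptr=4 lookahead=) remaining=[) * ( id ) ) ) $]
Step 7: reduce E->T. Stack=[( ( ( E] ptr=4 lookahead=) remaining=[) * ( id ) ) ) $]
Step 8: shift ). Stack=[( ( ( E )] ptr=5 lookahead=* remaining=[* ( id ) ) ) $]
Step 9: reduce F->( E ). Stack=[( ( F] ptr=5 lookahead=* remaining=[* ( id ) ) ) $]
Step 10: reduce T->F. Stack=[( ( T] ptr=5 lookahead=* remaining=[* ( id ) ) ) $]
Step 11: shift *. Stack=[( ( T *] ptr=6 lookahead=( remaining=[( id ) ) ) $]
Step 12: shift (. Stack=[( ( T * (] ptr=7 lookahead=id remaining=[id ) ) ) $]
Step 13: shift id. Stack=[( ( T * ( id] ptr=8 lookahead=) remaining=[) ) ) $]
Step 14: reduce F->id. Stack=[( ( T * ( F] ptr=8 lookahead=) remaining=[) ) ) $]
Step 15: reduce T->F. Stack=[( ( T * ( T] ptr=8 lookahead=) remaining=[) ) ) $]
Step 16: reduce E->T. Stack=[( ( T * ( E] ptr=8 lookahead=) remaining=[) ) ) $]
Step 17: shift ). Stack=[( ( T * ( E )] ptr=9 lookahead=) remaining=[) ) $]
Step 18: reduce F->( E ). Stack=[( ( T * F] ptr=9 lookahead=) remaining=[) ) $]
Step 19: reduce T->T * F. Stack=[( ( T] ptr=9 lookahead=) remaining=[) ) $]
Step 20: reduce E->T. Stack=[( ( E] ptr=9 lookahead=) remaining=[) ) $]
Step 21: shift ). Stack=[( ( E )] ptr=10 lookahead=) remaining=[) $]
Step 22: reduce F->( E ). Stack=[( F] ptr=10 lookahead=) remaining=[) $]
Step 23: reduce T->F. Stack=[( T] ptr=10 lookahead=) remaining=[) $]
Step 24: reduce E->T. Stack=[( E] ptr=10 lookahead=) remaining=[) $]
Step 25: shift ). Stack=[( E )] ptr=11 lookahead=$ remaining=[$]
Step 26: reduce F->( E ). Stack=[F] ptr=11 lookahead=$ remaining=[$]
Step 27: reduce T->F. Stack=[T] ptr=11 lookahead=$ remaining=[$]
Step 28: reduce E->T. Stack=[E] ptr=11 lookahead=$ remaining=[$]
Step 29: accept. Stack=[E] ptr=11 lookahead=$ remaining=[$]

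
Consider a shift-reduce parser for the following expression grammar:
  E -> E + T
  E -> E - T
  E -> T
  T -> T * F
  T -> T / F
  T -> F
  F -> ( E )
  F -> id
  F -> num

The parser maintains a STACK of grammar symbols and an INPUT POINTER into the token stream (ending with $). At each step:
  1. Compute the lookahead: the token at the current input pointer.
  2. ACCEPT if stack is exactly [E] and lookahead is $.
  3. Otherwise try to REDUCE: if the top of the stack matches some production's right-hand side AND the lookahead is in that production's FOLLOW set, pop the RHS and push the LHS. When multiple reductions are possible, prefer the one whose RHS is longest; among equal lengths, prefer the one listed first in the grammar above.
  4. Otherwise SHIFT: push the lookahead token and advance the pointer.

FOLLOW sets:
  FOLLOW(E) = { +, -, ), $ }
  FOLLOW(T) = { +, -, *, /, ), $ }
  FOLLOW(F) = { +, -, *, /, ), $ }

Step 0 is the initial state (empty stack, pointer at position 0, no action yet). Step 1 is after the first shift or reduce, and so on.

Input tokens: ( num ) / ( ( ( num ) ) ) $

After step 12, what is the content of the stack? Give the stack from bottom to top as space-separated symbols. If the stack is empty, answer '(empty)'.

Step 1: shift (. Stack=[(] ptr=1 lookahead=num remaining=[num ) / ( ( ( num ) ) ) $]
Step 2: shift num. Stack=[( num] ptr=2 lookahead=) remaining=[) / ( ( ( num ) ) ) $]
Step 3: reduce F->num. Stack=[( F] ptr=2 lookahead=) remaining=[) / ( ( ( num ) ) ) $]
Step 4: reduce T->F. Stack=[( T] ptr=2 lookahead=) remaining=[) / ( ( ( num ) ) ) $]
Step 5: reduce E->T. Stack=[( E] ptr=2 lookahead=) remaining=[) / ( ( ( num ) ) ) $]
Step 6: shift ). Stack=[( E )] ptr=3 lookahead=/ remaining=[/ ( ( ( num ) ) ) $]
Step 7: reduce F->( E ). Stack=[F] ptr=3 lookahead=/ remaining=[/ ( ( ( num ) ) ) $]
Step 8: reduce T->F. Stack=[T] ptr=3 lookahead=/ remaining=[/ ( ( ( num ) ) ) $]
Step 9: shift /. Stack=[T /] ptr=4 lookahead=( remaining=[( ( ( num ) ) ) $]
Step 10: shift (. Stack=[T / (] ptr=5 lookahead=( remaining=[( ( num ) ) ) $]
Step 11: shift (. Stack=[T / ( (] ptr=6 lookahead=( remaining=[( num ) ) ) $]
Step 12: shift (. Stack=[T / ( ( (] ptr=7 lookahead=num remaining=[num ) ) ) $]

Answer: T / ( ( (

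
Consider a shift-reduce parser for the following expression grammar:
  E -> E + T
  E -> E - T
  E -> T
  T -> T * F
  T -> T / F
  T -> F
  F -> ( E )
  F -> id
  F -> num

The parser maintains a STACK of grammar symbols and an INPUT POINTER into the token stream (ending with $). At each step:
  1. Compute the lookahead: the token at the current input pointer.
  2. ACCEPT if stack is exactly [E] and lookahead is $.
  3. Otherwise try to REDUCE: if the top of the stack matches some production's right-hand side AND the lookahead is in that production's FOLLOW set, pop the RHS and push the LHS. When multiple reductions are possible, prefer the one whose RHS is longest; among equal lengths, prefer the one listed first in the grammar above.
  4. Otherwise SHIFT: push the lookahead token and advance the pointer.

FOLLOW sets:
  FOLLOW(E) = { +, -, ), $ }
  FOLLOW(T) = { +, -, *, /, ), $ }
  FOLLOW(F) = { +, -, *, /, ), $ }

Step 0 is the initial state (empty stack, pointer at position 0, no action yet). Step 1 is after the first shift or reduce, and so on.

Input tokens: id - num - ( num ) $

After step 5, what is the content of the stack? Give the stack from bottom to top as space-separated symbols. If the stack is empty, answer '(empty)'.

Answer: E -

Derivation:
Step 1: shift id. Stack=[id] ptr=1 lookahead=- remaining=[- num - ( num ) $]
Step 2: reduce F->id. Stack=[F] ptr=1 lookahead=- remaining=[- num - ( num ) $]
Step 3: reduce T->F. Stack=[T] ptr=1 lookahead=- remaining=[- num - ( num ) $]
Step 4: reduce E->T. Stack=[E] ptr=1 lookahead=- remaining=[- num - ( num ) $]
Step 5: shift -. Stack=[E -] ptr=2 lookahead=num remaining=[num - ( num ) $]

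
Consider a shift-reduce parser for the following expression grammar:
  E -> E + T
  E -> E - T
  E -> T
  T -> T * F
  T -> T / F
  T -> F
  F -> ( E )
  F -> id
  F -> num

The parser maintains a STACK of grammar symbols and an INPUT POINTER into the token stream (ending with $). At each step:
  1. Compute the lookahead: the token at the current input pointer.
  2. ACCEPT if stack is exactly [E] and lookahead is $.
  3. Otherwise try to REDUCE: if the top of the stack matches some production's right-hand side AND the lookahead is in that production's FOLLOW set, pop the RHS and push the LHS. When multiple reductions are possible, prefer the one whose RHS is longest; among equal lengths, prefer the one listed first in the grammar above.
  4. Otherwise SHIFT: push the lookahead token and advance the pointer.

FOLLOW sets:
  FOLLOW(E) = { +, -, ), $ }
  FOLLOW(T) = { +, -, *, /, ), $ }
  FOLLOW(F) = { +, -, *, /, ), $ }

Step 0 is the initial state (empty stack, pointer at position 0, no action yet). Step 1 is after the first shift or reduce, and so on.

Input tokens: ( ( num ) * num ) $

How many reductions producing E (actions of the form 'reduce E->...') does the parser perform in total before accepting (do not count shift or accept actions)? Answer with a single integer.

Step 1: shift (. Stack=[(] ptr=1 lookahead=( remaining=[( num ) * num ) $]
Step 2: shift (. Stack=[( (] ptr=2 lookahead=num remaining=[num ) * num ) $]
Step 3: shift num. Stack=[( ( num] ptr=3 lookahead=) remaining=[) * num ) $]
Step 4: reduce F->num. Stack=[( ( F] ptr=3 lookahead=) remaining=[) * num ) $]
Step 5: reduce T->F. Stack=[( ( T] ptr=3 lookahead=) remaining=[) * num ) $]
Step 6: reduce E->T. Stack=[( ( E] ptr=3 lookahead=) remaining=[) * num ) $]
Step 7: shift ). Stack=[( ( E )] ptr=4 lookahead=* remaining=[* num ) $]
Step 8: reduce F->( E ). Stack=[( F] ptr=4 lookahead=* remaining=[* num ) $]
Step 9: reduce T->F. Stack=[( T] ptr=4 lookahead=* remaining=[* num ) $]
Step 10: shift *. Stack=[( T *] ptr=5 lookahead=num remaining=[num ) $]
Step 11: shift num. Stack=[( T * num] ptr=6 lookahead=) remaining=[) $]
Step 12: reduce F->num. Stack=[( T * F] ptr=6 lookahead=) remaining=[) $]
Step 13: reduce T->T * F. Stack=[( T] ptr=6 lookahead=) remaining=[) $]
Step 14: reduce E->T. Stack=[( E] ptr=6 lookahead=) remaining=[) $]
Step 15: shift ). Stack=[( E )] ptr=7 lookahead=$ remaining=[$]
Step 16: reduce F->( E ). Stack=[F] ptr=7 lookahead=$ remaining=[$]
Step 17: reduce T->F. Stack=[T] ptr=7 lookahead=$ remaining=[$]
Step 18: reduce E->T. Stack=[E] ptr=7 lookahead=$ remaining=[$]
Step 19: accept. Stack=[E] ptr=7 lookahead=$ remaining=[$]

Answer: 3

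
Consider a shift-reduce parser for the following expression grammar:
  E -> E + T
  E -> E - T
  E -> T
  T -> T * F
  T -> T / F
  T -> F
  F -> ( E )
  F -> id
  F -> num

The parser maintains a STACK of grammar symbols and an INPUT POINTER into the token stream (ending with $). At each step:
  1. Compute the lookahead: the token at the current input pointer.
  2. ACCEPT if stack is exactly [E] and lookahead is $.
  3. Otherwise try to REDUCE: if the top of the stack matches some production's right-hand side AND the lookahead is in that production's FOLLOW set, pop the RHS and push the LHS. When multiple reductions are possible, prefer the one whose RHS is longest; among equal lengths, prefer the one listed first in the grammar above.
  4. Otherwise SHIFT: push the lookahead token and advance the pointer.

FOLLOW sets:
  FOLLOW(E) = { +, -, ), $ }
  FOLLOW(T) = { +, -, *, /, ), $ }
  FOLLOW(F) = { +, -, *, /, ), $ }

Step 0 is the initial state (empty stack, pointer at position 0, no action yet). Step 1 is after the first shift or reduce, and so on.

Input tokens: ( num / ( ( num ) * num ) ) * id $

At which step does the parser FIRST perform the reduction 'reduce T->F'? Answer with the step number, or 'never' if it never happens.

Step 1: shift (. Stack=[(] ptr=1 lookahead=num remaining=[num / ( ( num ) * num ) ) * id $]
Step 2: shift num. Stack=[( num] ptr=2 lookahead=/ remaining=[/ ( ( num ) * num ) ) * id $]
Step 3: reduce F->num. Stack=[( F] ptr=2 lookahead=/ remaining=[/ ( ( num ) * num ) ) * id $]
Step 4: reduce T->F. Stack=[( T] ptr=2 lookahead=/ remaining=[/ ( ( num ) * num ) ) * id $]

Answer: 4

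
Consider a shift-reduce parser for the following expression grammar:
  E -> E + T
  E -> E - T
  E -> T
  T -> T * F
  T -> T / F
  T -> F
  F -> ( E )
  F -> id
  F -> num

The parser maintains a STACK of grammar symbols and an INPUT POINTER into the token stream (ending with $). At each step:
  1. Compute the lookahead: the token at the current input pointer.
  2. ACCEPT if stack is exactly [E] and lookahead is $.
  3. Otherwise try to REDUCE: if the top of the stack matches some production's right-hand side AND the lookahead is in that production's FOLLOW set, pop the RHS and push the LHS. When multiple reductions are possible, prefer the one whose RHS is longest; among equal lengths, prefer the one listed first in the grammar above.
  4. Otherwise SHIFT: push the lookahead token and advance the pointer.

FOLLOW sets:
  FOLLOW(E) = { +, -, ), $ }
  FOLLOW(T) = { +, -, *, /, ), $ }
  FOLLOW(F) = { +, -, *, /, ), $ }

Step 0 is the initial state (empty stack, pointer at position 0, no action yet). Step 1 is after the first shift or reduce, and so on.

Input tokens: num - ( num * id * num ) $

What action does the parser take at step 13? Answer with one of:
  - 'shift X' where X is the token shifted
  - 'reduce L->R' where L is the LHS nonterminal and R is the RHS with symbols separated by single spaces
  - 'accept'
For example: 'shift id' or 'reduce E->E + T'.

Step 1: shift num. Stack=[num] ptr=1 lookahead=- remaining=[- ( num * id * num ) $]
Step 2: reduce F->num. Stack=[F] ptr=1 lookahead=- remaining=[- ( num * id * num ) $]
Step 3: reduce T->F. Stack=[T] ptr=1 lookahead=- remaining=[- ( num * id * num ) $]
Step 4: reduce E->T. Stack=[E] ptr=1 lookahead=- remaining=[- ( num * id * num ) $]
Step 5: shift -. Stack=[E -] ptr=2 lookahead=( remaining=[( num * id * num ) $]
Step 6: shift (. Stack=[E - (] ptr=3 lookahead=num remaining=[num * id * num ) $]
Step 7: shift num. Stack=[E - ( num] ptr=4 lookahead=* remaining=[* id * num ) $]
Step 8: reduce F->num. Stack=[E - ( F] ptr=4 lookahead=* remaining=[* id * num ) $]
Step 9: reduce T->F. Stack=[E - ( T] ptr=4 lookahead=* remaining=[* id * num ) $]
Step 10: shift *. Stack=[E - ( T *] ptr=5 lookahead=id remaining=[id * num ) $]
Step 11: shift id. Stack=[E - ( T * id] ptr=6 lookahead=* remaining=[* num ) $]
Step 12: reduce F->id. Stack=[E - ( T * F] ptr=6 lookahead=* remaining=[* num ) $]
Step 13: reduce T->T * F. Stack=[E - ( T] ptr=6 lookahead=* remaining=[* num ) $]

Answer: reduce T->T * F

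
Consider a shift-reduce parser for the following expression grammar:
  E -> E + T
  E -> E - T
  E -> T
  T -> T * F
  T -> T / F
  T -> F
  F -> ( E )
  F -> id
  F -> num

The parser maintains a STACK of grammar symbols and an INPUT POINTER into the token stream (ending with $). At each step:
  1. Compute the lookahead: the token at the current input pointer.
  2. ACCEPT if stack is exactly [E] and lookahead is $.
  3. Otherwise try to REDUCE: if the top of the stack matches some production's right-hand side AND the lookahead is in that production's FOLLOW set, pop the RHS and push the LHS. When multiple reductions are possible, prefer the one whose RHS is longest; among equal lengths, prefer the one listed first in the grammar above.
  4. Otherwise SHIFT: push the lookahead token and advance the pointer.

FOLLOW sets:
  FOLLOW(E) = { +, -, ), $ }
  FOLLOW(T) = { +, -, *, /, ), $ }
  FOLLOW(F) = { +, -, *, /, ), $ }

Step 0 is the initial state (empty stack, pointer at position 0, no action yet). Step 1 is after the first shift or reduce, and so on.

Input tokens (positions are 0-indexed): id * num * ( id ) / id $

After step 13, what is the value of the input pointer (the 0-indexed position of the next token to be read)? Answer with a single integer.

Answer: 6

Derivation:
Step 1: shift id. Stack=[id] ptr=1 lookahead=* remaining=[* num * ( id ) / id $]
Step 2: reduce F->id. Stack=[F] ptr=1 lookahead=* remaining=[* num * ( id ) / id $]
Step 3: reduce T->F. Stack=[T] ptr=1 lookahead=* remaining=[* num * ( id ) / id $]
Step 4: shift *. Stack=[T *] ptr=2 lookahead=num remaining=[num * ( id ) / id $]
Step 5: shift num. Stack=[T * num] ptr=3 lookahead=* remaining=[* ( id ) / id $]
Step 6: reduce F->num. Stack=[T * F] ptr=3 lookahead=* remaining=[* ( id ) / id $]
Step 7: reduce T->T * F. Stack=[T] ptr=3 lookahead=* remaining=[* ( id ) / id $]
Step 8: shift *. Stack=[T *] ptr=4 lookahead=( remaining=[( id ) / id $]
Step 9: shift (. Stack=[T * (] ptr=5 lookahead=id remaining=[id ) / id $]
Step 10: shift id. Stack=[T * ( id] ptr=6 lookahead=) remaining=[) / id $]
Step 11: reduce F->id. Stack=[T * ( F] ptr=6 lookahead=) remaining=[) / id $]
Step 12: reduce T->F. Stack=[T * ( T] ptr=6 lookahead=) remaining=[) / id $]
Step 13: reduce E->T. Stack=[T * ( E] ptr=6 lookahead=) remaining=[) / id $]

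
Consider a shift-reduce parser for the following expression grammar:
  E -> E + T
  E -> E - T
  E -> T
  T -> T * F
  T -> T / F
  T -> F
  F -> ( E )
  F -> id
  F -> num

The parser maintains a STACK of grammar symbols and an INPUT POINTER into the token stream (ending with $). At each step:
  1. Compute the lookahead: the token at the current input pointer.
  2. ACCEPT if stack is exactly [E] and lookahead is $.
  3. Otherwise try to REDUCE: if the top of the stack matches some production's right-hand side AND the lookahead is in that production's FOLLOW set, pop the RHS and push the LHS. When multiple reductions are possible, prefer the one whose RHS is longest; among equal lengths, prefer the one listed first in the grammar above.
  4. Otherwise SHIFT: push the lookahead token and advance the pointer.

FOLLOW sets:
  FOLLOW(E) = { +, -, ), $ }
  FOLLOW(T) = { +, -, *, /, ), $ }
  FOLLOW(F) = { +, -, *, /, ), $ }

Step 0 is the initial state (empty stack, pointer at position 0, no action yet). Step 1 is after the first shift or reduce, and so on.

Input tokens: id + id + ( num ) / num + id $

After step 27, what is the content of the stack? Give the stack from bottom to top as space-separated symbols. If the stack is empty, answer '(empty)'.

Answer: E + T

Derivation:
Step 1: shift id. Stack=[id] ptr=1 lookahead=+ remaining=[+ id + ( num ) / num + id $]
Step 2: reduce F->id. Stack=[F] ptr=1 lookahead=+ remaining=[+ id + ( num ) / num + id $]
Step 3: reduce T->F. Stack=[T] ptr=1 lookahead=+ remaining=[+ id + ( num ) / num + id $]
Step 4: reduce E->T. Stack=[E] ptr=1 lookahead=+ remaining=[+ id + ( num ) / num + id $]
Step 5: shift +. Stack=[E +] ptr=2 lookahead=id remaining=[id + ( num ) / num + id $]
Step 6: shift id. Stack=[E + id] ptr=3 lookahead=+ remaining=[+ ( num ) / num + id $]
Step 7: reduce F->id. Stack=[E + F] ptr=3 lookahead=+ remaining=[+ ( num ) / num + id $]
Step 8: reduce T->F. Stack=[E + T] ptr=3 lookahead=+ remaining=[+ ( num ) / num + id $]
Step 9: reduce E->E + T. Stack=[E] ptr=3 lookahead=+ remaining=[+ ( num ) / num + id $]
Step 10: shift +. Stack=[E +] ptr=4 lookahead=( remaining=[( num ) / num + id $]
Step 11: shift (. Stack=[E + (] ptr=5 lookahead=num remaining=[num ) / num + id $]
Step 12: shift num. Stack=[E + ( num] ptr=6 lookahead=) remaining=[) / num + id $]
Step 13: reduce F->num. Stack=[E + ( F] ptr=6 lookahead=) remaining=[) / num + id $]
Step 14: reduce T->F. Stack=[E + ( T] ptr=6 lookahead=) remaining=[) / num + id $]
Step 15: reduce E->T. Stack=[E + ( E] ptr=6 lookahead=) remaining=[) / num + id $]
Step 16: shift ). Stack=[E + ( E )] ptr=7 lookahead=/ remaining=[/ num + id $]
Step 17: reduce F->( E ). Stack=[E + F] ptr=7 lookahead=/ remaining=[/ num + id $]
Step 18: reduce T->F. Stack=[E + T] ptr=7 lookahead=/ remaining=[/ num + id $]
Step 19: shift /. Stack=[E + T /] ptr=8 lookahead=num remaining=[num + id $]
Step 20: shift num. Stack=[E + T / num] ptr=9 lookahead=+ remaining=[+ id $]
Step 21: reduce F->num. Stack=[E + T / F] ptr=9 lookahead=+ remaining=[+ id $]
Step 22: reduce T->T / F. Stack=[E + T] ptr=9 lookahead=+ remaining=[+ id $]
Step 23: reduce E->E + T. Stack=[E] ptr=9 lookahead=+ remaining=[+ id $]
Step 24: shift +. Stack=[E +] ptr=10 lookahead=id remaining=[id $]
Step 25: shift id. Stack=[E + id] ptr=11 lookahead=$ remaining=[$]
Step 26: reduce F->id. Stack=[E + F] ptr=11 lookahead=$ remaining=[$]
Step 27: reduce T->F. Stack=[E + T] ptr=11 lookahead=$ remaining=[$]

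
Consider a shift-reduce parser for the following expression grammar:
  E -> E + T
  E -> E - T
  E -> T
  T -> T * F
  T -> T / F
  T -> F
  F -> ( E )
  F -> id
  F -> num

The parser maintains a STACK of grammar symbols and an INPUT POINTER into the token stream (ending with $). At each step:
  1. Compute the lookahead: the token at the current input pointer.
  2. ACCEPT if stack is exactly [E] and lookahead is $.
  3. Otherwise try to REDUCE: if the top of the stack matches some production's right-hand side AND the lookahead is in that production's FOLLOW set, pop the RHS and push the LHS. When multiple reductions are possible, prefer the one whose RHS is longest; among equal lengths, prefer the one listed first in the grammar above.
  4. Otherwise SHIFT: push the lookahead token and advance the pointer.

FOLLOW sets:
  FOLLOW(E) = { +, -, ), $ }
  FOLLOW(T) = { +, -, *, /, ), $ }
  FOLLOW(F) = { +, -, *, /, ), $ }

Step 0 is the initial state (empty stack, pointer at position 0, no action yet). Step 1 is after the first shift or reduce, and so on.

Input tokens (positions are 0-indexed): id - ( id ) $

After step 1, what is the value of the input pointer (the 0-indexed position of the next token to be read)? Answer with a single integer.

Answer: 1

Derivation:
Step 1: shift id. Stack=[id] ptr=1 lookahead=- remaining=[- ( id ) $]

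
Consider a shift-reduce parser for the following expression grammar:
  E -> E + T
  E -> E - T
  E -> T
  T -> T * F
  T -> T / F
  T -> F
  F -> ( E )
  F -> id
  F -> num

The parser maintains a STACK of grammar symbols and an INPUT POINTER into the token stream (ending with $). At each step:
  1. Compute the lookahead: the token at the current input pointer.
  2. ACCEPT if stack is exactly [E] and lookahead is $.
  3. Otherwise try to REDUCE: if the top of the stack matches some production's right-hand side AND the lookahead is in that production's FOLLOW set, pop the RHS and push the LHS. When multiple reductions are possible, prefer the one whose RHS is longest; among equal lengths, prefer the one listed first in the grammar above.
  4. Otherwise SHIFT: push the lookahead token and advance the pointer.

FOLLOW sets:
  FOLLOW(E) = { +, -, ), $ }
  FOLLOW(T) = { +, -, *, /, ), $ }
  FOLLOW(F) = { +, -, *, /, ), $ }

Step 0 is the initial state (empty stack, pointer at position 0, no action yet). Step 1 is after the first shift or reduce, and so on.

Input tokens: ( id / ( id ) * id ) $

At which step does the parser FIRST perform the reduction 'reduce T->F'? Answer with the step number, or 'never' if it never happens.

Answer: 4

Derivation:
Step 1: shift (. Stack=[(] ptr=1 lookahead=id remaining=[id / ( id ) * id ) $]
Step 2: shift id. Stack=[( id] ptr=2 lookahead=/ remaining=[/ ( id ) * id ) $]
Step 3: reduce F->id. Stack=[( F] ptr=2 lookahead=/ remaining=[/ ( id ) * id ) $]
Step 4: reduce T->F. Stack=[( T] ptr=2 lookahead=/ remaining=[/ ( id ) * id ) $]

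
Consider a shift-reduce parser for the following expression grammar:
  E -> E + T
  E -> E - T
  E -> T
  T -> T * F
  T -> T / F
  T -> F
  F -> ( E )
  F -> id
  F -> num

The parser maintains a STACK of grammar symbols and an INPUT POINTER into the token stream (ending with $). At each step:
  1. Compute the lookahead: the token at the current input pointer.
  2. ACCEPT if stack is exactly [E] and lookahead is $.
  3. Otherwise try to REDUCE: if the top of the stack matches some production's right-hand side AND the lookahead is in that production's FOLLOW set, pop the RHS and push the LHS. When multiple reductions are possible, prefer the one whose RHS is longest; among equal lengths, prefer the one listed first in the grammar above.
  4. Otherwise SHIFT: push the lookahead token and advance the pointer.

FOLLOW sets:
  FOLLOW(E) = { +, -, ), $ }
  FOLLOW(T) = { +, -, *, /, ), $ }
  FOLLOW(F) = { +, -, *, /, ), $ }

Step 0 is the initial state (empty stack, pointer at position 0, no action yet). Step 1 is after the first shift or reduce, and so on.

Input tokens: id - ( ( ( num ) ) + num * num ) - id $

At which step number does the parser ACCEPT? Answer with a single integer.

Step 1: shift id. Stack=[id] ptr=1 lookahead=- remaining=[- ( ( ( num ) ) + num * num ) - id $]
Step 2: reduce F->id. Stack=[F] ptr=1 lookahead=- remaining=[- ( ( ( num ) ) + num * num ) - id $]
Step 3: reduce T->F. Stack=[T] ptr=1 lookahead=- remaining=[- ( ( ( num ) ) + num * num ) - id $]
Step 4: reduce E->T. Stack=[E] ptr=1 lookahead=- remaining=[- ( ( ( num ) ) + num * num ) - id $]
Step 5: shift -. Stack=[E -] ptr=2 lookahead=( remaining=[( ( ( num ) ) + num * num ) - id $]
Step 6: shift (. Stack=[E - (] ptr=3 lookahead=( remaining=[( ( num ) ) + num * num ) - id $]
Step 7: shift (. Stack=[E - ( (] ptr=4 lookahead=( remaining=[( num ) ) + num * num ) - id $]
Step 8: shift (. Stack=[E - ( ( (] ptr=5 lookahead=num remaining=[num ) ) + num * num ) - id $]
Step 9: shift num. Stack=[E - ( ( ( num] ptr=6 lookahead=) remaining=[) ) + num * num ) - id $]
Step 10: reduce F->num. Stack=[E - ( ( ( F] ptr=6 lookahead=) remaining=[) ) + num * num ) - id $]
Step 11: reduce T->F. Stack=[E - ( ( ( T] ptr=6 lookahead=) remaining=[) ) + num * num ) - id $]
Step 12: reduce E->T. Stack=[E - ( ( ( E] ptr=6 lookahead=) remaining=[) ) + num * num ) - id $]
Step 13: shift ). Stack=[E - ( ( ( E )] ptr=7 lookahead=) remaining=[) + num * num ) - id $]
Step 14: reduce F->( E ). Stack=[E - ( ( F] ptr=7 lookahead=) remaining=[) + num * num ) - id $]
Step 15: reduce T->F. Stack=[E - ( ( T] ptr=7 lookahead=) remaining=[) + num * num ) - id $]
Step 16: reduce E->T. Stack=[E - ( ( E] ptr=7 lookahead=) remaining=[) + num * num ) - id $]
Step 17: shift ). Stack=[E - ( ( E )] ptr=8 lookahead=+ remaining=[+ num * num ) - id $]
Step 18: reduce F->( E ). Stack=[E - ( F] ptr=8 lookahead=+ remaining=[+ num * num ) - id $]
Step 19: reduce T->F. Stack=[E - ( T] ptr=8 lookahead=+ remaining=[+ num * num ) - id $]
Step 20: reduce E->T. Stack=[E - ( E] ptr=8 lookahead=+ remaining=[+ num * num ) - id $]
Step 21: shift +. Stack=[E - ( E +] ptr=9 lookahead=num remaining=[num * num ) - id $]
Step 22: shift num. Stack=[E - ( E + num] ptr=10 lookahead=* remaining=[* num ) - id $]
Step 23: reduce F->num. Stack=[E - ( E + F] ptr=10 lookahead=* remaining=[* num ) - id $]
Step 24: reduce T->F. Stack=[E - ( E + T] ptr=10 lookahead=* remaining=[* num ) - id $]
Step 25: shift *. Stack=[E - ( E + T *] ptr=11 lookahead=num remaining=[num ) - id $]
Step 26: shift num. Stack=[E - ( E + T * num] ptr=12 lookahead=) remaining=[) - id $]
Step 27: reduce F->num. Stack=[E - ( E + T * F] ptr=12 lookahead=) remaining=[) - id $]
Step 28: reduce T->T * F. Stack=[E - ( E + T] ptr=12 lookahead=) remaining=[) - id $]
Step 29: reduce E->E + T. Stack=[E - ( E] ptr=12 lookahead=) remaining=[) - id $]
Step 30: shift ). Stack=[E - ( E )] ptr=13 lookahead=- remaining=[- id $]
Step 31: reduce F->( E ). Stack=[E - F] ptr=13 lookahead=- remaining=[- id $]
Step 32: reduce T->F. Stack=[E - T] ptr=13 lookahead=- remaining=[- id $]
Step 33: reduce E->E - T. Stack=[E] ptr=13 lookahead=- remaining=[- id $]
Step 34: shift -. Stack=[E -] ptr=14 lookahead=id remaining=[id $]
Step 35: shift id. Stack=[E - id] ptr=15 lookahead=$ remaining=[$]
Step 36: reduce F->id. Stack=[E - F] ptr=15 lookahead=$ remaining=[$]
Step 37: reduce T->F. Stack=[E - T] ptr=15 lookahead=$ remaining=[$]
Step 38: reduce E->E - T. Stack=[E] ptr=15 lookahead=$ remaining=[$]
Step 39: accept. Stack=[E] ptr=15 lookahead=$ remaining=[$]

Answer: 39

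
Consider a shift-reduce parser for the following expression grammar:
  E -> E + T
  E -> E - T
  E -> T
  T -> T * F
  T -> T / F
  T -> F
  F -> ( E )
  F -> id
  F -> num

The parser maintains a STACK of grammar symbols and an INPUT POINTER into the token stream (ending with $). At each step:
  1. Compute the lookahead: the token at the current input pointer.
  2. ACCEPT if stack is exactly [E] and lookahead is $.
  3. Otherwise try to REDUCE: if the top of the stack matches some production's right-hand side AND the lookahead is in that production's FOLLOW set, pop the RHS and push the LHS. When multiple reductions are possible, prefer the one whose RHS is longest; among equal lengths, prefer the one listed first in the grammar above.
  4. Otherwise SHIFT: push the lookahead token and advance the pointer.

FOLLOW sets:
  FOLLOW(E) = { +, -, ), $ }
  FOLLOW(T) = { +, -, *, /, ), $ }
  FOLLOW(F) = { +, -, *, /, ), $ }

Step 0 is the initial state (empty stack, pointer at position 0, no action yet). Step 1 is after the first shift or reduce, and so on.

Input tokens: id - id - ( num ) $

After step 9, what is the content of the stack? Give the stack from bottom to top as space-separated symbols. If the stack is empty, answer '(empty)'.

Answer: E

Derivation:
Step 1: shift id. Stack=[id] ptr=1 lookahead=- remaining=[- id - ( num ) $]
Step 2: reduce F->id. Stack=[F] ptr=1 lookahead=- remaining=[- id - ( num ) $]
Step 3: reduce T->F. Stack=[T] ptr=1 lookahead=- remaining=[- id - ( num ) $]
Step 4: reduce E->T. Stack=[E] ptr=1 lookahead=- remaining=[- id - ( num ) $]
Step 5: shift -. Stack=[E -] ptr=2 lookahead=id remaining=[id - ( num ) $]
Step 6: shift id. Stack=[E - id] ptr=3 lookahead=- remaining=[- ( num ) $]
Step 7: reduce F->id. Stack=[E - F] ptr=3 lookahead=- remaining=[- ( num ) $]
Step 8: reduce T->F. Stack=[E - T] ptr=3 lookahead=- remaining=[- ( num ) $]
Step 9: reduce E->E - T. Stack=[E] ptr=3 lookahead=- remaining=[- ( num ) $]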